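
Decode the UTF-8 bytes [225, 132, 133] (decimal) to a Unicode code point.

U+1105

Leading byte 0xE1 = 11100001 matches 1110xxxx → 3-byte sequence.
Byte 1: 0xE1 = 11100001, payload 0001 (4 bits).
Byte 2: 0x84 = 10000100 (10xxxxxx ✓), payload 000100.
Byte 3: 0x85 = 10000101 (10xxxxxx ✓), payload 000101.
Concatenate: 0001000100000101 = 0x1105 (16 bits → U+1105).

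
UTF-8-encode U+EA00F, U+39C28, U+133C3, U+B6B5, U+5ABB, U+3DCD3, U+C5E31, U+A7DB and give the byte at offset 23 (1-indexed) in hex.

1-indexed offset 23 is 0-indexed offset 22.
U+EA00F → 4-byte form F3 AA 80 8F at offsets 0–3.
U+39C28 → 4-byte form F0 B9 B0 A8 at offsets 4–7.
U+133C3 → 4-byte form F0 93 8F 83 at offsets 8–11.
U+B6B5 → 3-byte form EB 9A B5 at offsets 12–14.
U+5ABB → 3-byte form E5 AA BB at offsets 15–17.
U+3DCD3 → 4-byte form F0 BD B3 93 at offsets 18–21.
U+C5E31 → 4-byte form F3 85 B8 B1 at offsets 22–25.
Offset 22 falls in char 7's range; it's byte 1 of F3 85 B8 B1 = 0xF3.

0xF3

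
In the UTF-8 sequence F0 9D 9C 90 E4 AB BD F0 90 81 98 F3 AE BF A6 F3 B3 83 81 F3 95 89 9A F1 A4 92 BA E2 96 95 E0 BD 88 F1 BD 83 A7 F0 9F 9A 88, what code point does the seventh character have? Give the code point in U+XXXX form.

U+644BA

Offset 0: leading byte 0xF0 = 11110000 → 4-byte char #1 = F0 9D 9C 90.
Offset 4: leading byte 0xE4 = 11100100 → 3-byte char #2 = E4 AB BD.
Offset 7: leading byte 0xF0 = 11110000 → 4-byte char #3 = F0 90 81 98.
Offset 11: leading byte 0xF3 = 11110011 → 4-byte char #4 = F3 AE BF A6.
Offset 15: leading byte 0xF3 = 11110011 → 4-byte char #5 = F3 B3 83 81.
Offset 19: leading byte 0xF3 = 11110011 → 4-byte char #6 = F3 95 89 9A.
Offset 23: leading byte 0xF1 = 11110001 → 4-byte char #7 = F1 A4 92 BA.
Leading byte 0xF1 = 11110001 matches 11110xxx → 4-byte sequence.
Byte 1: 0xF1 = 11110001, payload 001 (3 bits).
Byte 2: 0xA4 = 10100100 (10xxxxxx ✓), payload 100100.
Byte 3: 0x92 = 10010010 (10xxxxxx ✓), payload 010010.
Byte 4: 0xBA = 10111010 (10xxxxxx ✓), payload 111010.
Concatenate: 001100100010010111010 = 0x644BA (21 bits → U+644BA).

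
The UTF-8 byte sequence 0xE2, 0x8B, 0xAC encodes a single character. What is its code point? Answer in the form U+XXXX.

Leading byte 0xE2 = 11100010 matches 1110xxxx → 3-byte sequence.
Byte 1: 0xE2 = 11100010, payload 0010 (4 bits).
Byte 2: 0x8B = 10001011 (10xxxxxx ✓), payload 001011.
Byte 3: 0xAC = 10101100 (10xxxxxx ✓), payload 101100.
Concatenate: 0010001011101100 = 0x22EC (16 bits → U+22EC).

U+22EC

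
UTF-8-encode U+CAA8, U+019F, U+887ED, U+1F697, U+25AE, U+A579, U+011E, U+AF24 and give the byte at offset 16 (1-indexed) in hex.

0xAE

1-indexed offset 16 is 0-indexed offset 15.
U+CAA8 → 3-byte form EC AA A8 at offsets 0–2.
U+019F → 2-byte form C6 9F at offsets 3–4.
U+887ED → 4-byte form F2 88 9F AD at offsets 5–8.
U+1F697 → 4-byte form F0 9F 9A 97 at offsets 9–12.
U+25AE → 3-byte form E2 96 AE at offsets 13–15.
Offset 15 falls in char 5's range; it's byte 3 of E2 96 AE = 0xAE.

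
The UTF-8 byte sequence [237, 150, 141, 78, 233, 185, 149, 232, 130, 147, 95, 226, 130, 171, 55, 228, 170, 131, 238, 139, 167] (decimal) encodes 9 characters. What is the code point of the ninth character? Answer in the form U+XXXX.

Offset 0: leading byte 0xED = 11101101 → 3-byte char #1 = ED 96 8D.
Offset 3: leading byte 0x4E = 01001110 → 1-byte char #2 = 4E.
Offset 4: leading byte 0xE9 = 11101001 → 3-byte char #3 = E9 B9 95.
Offset 7: leading byte 0xE8 = 11101000 → 3-byte char #4 = E8 82 93.
Offset 10: leading byte 0x5F = 01011111 → 1-byte char #5 = 5F.
Offset 11: leading byte 0xE2 = 11100010 → 3-byte char #6 = E2 82 AB.
Offset 14: leading byte 0x37 = 00110111 → 1-byte char #7 = 37.
Offset 15: leading byte 0xE4 = 11100100 → 3-byte char #8 = E4 AA 83.
Offset 18: leading byte 0xEE = 11101110 → 3-byte char #9 = EE 8B A7.
Leading byte 0xEE = 11101110 matches 1110xxxx → 3-byte sequence.
Byte 1: 0xEE = 11101110, payload 1110 (4 bits).
Byte 2: 0x8B = 10001011 (10xxxxxx ✓), payload 001011.
Byte 3: 0xA7 = 10100111 (10xxxxxx ✓), payload 100111.
Concatenate: 1110001011100111 = 0xE2E7 (16 bits → U+E2E7).

U+E2E7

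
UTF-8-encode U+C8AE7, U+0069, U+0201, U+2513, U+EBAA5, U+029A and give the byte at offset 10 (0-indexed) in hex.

0xF3

U+C8AE7 → 4-byte form F3 88 AB A7 at offsets 0–3.
U+0069 → 1-byte form 69 at offsets 4–4.
U+0201 → 2-byte form C8 81 at offsets 5–6.
U+2513 → 3-byte form E2 94 93 at offsets 7–9.
U+EBAA5 → 4-byte form F3 AB AA A5 at offsets 10–13.
Offset 10 falls in char 5's range; it's byte 1 of F3 AB AA A5 = 0xF3.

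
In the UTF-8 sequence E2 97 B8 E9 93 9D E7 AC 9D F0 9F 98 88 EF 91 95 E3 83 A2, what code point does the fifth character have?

U+F455

Offset 0: leading byte 0xE2 = 11100010 → 3-byte char #1 = E2 97 B8.
Offset 3: leading byte 0xE9 = 11101001 → 3-byte char #2 = E9 93 9D.
Offset 6: leading byte 0xE7 = 11100111 → 3-byte char #3 = E7 AC 9D.
Offset 9: leading byte 0xF0 = 11110000 → 4-byte char #4 = F0 9F 98 88.
Offset 13: leading byte 0xEF = 11101111 → 3-byte char #5 = EF 91 95.
Leading byte 0xEF = 11101111 matches 1110xxxx → 3-byte sequence.
Byte 1: 0xEF = 11101111, payload 1111 (4 bits).
Byte 2: 0x91 = 10010001 (10xxxxxx ✓), payload 010001.
Byte 3: 0x95 = 10010101 (10xxxxxx ✓), payload 010101.
Concatenate: 1111010001010101 = 0xF455 (16 bits → U+F455).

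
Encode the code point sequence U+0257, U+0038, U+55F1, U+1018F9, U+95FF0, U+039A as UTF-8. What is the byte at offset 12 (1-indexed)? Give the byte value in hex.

0x95

1-indexed offset 12 is 0-indexed offset 11.
U+0257 → 2-byte form C9 97 at offsets 0–1.
U+0038 → 1-byte form 38 at offsets 2–2.
U+55F1 → 3-byte form E5 97 B1 at offsets 3–5.
U+1018F9 → 4-byte form F4 81 A3 B9 at offsets 6–9.
U+95FF0 → 4-byte form F2 95 BF B0 at offsets 10–13.
Offset 11 falls in char 5's range; it's byte 2 of F2 95 BF B0 = 0x95.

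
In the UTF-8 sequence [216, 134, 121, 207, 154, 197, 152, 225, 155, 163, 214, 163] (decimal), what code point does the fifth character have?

U+16E3

Offset 0: leading byte 0xD8 = 11011000 → 2-byte char #1 = D8 86.
Offset 2: leading byte 0x79 = 01111001 → 1-byte char #2 = 79.
Offset 3: leading byte 0xCF = 11001111 → 2-byte char #3 = CF 9A.
Offset 5: leading byte 0xC5 = 11000101 → 2-byte char #4 = C5 98.
Offset 7: leading byte 0xE1 = 11100001 → 3-byte char #5 = E1 9B A3.
Leading byte 0xE1 = 11100001 matches 1110xxxx → 3-byte sequence.
Byte 1: 0xE1 = 11100001, payload 0001 (4 bits).
Byte 2: 0x9B = 10011011 (10xxxxxx ✓), payload 011011.
Byte 3: 0xA3 = 10100011 (10xxxxxx ✓), payload 100011.
Concatenate: 0001011011100011 = 0x16E3 (16 bits → U+16E3).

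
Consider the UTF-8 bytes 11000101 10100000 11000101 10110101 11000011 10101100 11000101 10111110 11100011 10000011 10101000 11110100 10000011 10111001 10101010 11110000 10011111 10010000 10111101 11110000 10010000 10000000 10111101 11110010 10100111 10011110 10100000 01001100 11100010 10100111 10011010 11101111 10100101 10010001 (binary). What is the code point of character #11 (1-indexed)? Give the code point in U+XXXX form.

Offset 0: leading byte 0xC5 = 11000101 → 2-byte char #1 = C5 A0.
Offset 2: leading byte 0xC5 = 11000101 → 2-byte char #2 = C5 B5.
Offset 4: leading byte 0xC3 = 11000011 → 2-byte char #3 = C3 AC.
Offset 6: leading byte 0xC5 = 11000101 → 2-byte char #4 = C5 BE.
Offset 8: leading byte 0xE3 = 11100011 → 3-byte char #5 = E3 83 A8.
Offset 11: leading byte 0xF4 = 11110100 → 4-byte char #6 = F4 83 B9 AA.
Offset 15: leading byte 0xF0 = 11110000 → 4-byte char #7 = F0 9F 90 BD.
Offset 19: leading byte 0xF0 = 11110000 → 4-byte char #8 = F0 90 80 BD.
Offset 23: leading byte 0xF2 = 11110010 → 4-byte char #9 = F2 A7 9E A0.
Offset 27: leading byte 0x4C = 01001100 → 1-byte char #10 = 4C.
Offset 28: leading byte 0xE2 = 11100010 → 3-byte char #11 = E2 A7 9A.
Leading byte 0xE2 = 11100010 matches 1110xxxx → 3-byte sequence.
Byte 1: 0xE2 = 11100010, payload 0010 (4 bits).
Byte 2: 0xA7 = 10100111 (10xxxxxx ✓), payload 100111.
Byte 3: 0x9A = 10011010 (10xxxxxx ✓), payload 011010.
Concatenate: 0010100111011010 = 0x29DA (16 bits → U+29DA).

U+29DA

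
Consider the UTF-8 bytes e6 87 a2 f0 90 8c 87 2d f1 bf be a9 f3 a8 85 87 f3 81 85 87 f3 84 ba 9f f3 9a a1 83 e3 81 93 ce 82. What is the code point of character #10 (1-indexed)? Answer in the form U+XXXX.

Offset 0: leading byte 0xE6 = 11100110 → 3-byte char #1 = E6 87 A2.
Offset 3: leading byte 0xF0 = 11110000 → 4-byte char #2 = F0 90 8C 87.
Offset 7: leading byte 0x2D = 00101101 → 1-byte char #3 = 2D.
Offset 8: leading byte 0xF1 = 11110001 → 4-byte char #4 = F1 BF BE A9.
Offset 12: leading byte 0xF3 = 11110011 → 4-byte char #5 = F3 A8 85 87.
Offset 16: leading byte 0xF3 = 11110011 → 4-byte char #6 = F3 81 85 87.
Offset 20: leading byte 0xF3 = 11110011 → 4-byte char #7 = F3 84 BA 9F.
Offset 24: leading byte 0xF3 = 11110011 → 4-byte char #8 = F3 9A A1 83.
Offset 28: leading byte 0xE3 = 11100011 → 3-byte char #9 = E3 81 93.
Offset 31: leading byte 0xCE = 11001110 → 2-byte char #10 = CE 82.
Leading byte 0xCE = 11001110 matches 110xxxxx → 2-byte sequence.
Byte 1: 0xCE = 11001110, payload 01110 (5 bits).
Byte 2: 0x82 = 10000010 (10xxxxxx ✓), payload 000010.
Concatenate: 01110000010 = 0x382 (11 bits → U+0382).

U+0382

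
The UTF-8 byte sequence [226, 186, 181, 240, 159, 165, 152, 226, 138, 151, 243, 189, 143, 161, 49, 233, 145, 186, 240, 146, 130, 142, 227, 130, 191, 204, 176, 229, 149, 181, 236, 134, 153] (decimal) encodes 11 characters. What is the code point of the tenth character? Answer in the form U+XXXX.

U+5575

Offset 0: leading byte 0xE2 = 11100010 → 3-byte char #1 = E2 BA B5.
Offset 3: leading byte 0xF0 = 11110000 → 4-byte char #2 = F0 9F A5 98.
Offset 7: leading byte 0xE2 = 11100010 → 3-byte char #3 = E2 8A 97.
Offset 10: leading byte 0xF3 = 11110011 → 4-byte char #4 = F3 BD 8F A1.
Offset 14: leading byte 0x31 = 00110001 → 1-byte char #5 = 31.
Offset 15: leading byte 0xE9 = 11101001 → 3-byte char #6 = E9 91 BA.
Offset 18: leading byte 0xF0 = 11110000 → 4-byte char #7 = F0 92 82 8E.
Offset 22: leading byte 0xE3 = 11100011 → 3-byte char #8 = E3 82 BF.
Offset 25: leading byte 0xCC = 11001100 → 2-byte char #9 = CC B0.
Offset 27: leading byte 0xE5 = 11100101 → 3-byte char #10 = E5 95 B5.
Leading byte 0xE5 = 11100101 matches 1110xxxx → 3-byte sequence.
Byte 1: 0xE5 = 11100101, payload 0101 (4 bits).
Byte 2: 0x95 = 10010101 (10xxxxxx ✓), payload 010101.
Byte 3: 0xB5 = 10110101 (10xxxxxx ✓), payload 110101.
Concatenate: 0101010101110101 = 0x5575 (16 bits → U+5575).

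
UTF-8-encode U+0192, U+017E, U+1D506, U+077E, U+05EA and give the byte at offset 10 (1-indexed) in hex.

1-indexed offset 10 is 0-indexed offset 9.
U+0192 → 2-byte form C6 92 at offsets 0–1.
U+017E → 2-byte form C5 BE at offsets 2–3.
U+1D506 → 4-byte form F0 9D 94 86 at offsets 4–7.
U+077E → 2-byte form DD BE at offsets 8–9.
Offset 9 falls in char 4's range; it's byte 2 of DD BE = 0xBE.

0xBE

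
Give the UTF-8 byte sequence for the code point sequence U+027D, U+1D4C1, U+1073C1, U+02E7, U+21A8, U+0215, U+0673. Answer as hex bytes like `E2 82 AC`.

C9 BD F0 9D 93 81 F4 87 8F 81 CB A7 E2 86 A8 C8 95 D9 B3

U+027D: 2-byte form → C9 BD.
U+1D4C1: 4-byte form → F0 9D 93 81.
U+1073C1: 4-byte form → F4 87 8F 81.
U+02E7: 2-byte form → CB A7.
U+21A8: 3-byte form → E2 86 A8.
U+0215: 2-byte form → C8 95.
U+0673: 2-byte form → D9 B3.
Concatenated (19 bytes): C9 BD F0 9D 93 81 F4 87 8F 81 CB A7 E2 86 A8 C8 95 D9 B3.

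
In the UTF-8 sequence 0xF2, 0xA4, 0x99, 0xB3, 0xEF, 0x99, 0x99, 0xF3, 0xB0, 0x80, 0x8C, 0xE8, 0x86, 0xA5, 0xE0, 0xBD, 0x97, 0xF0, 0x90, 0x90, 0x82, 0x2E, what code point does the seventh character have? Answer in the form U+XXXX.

Offset 0: leading byte 0xF2 = 11110010 → 4-byte char #1 = F2 A4 99 B3.
Offset 4: leading byte 0xEF = 11101111 → 3-byte char #2 = EF 99 99.
Offset 7: leading byte 0xF3 = 11110011 → 4-byte char #3 = F3 B0 80 8C.
Offset 11: leading byte 0xE8 = 11101000 → 3-byte char #4 = E8 86 A5.
Offset 14: leading byte 0xE0 = 11100000 → 3-byte char #5 = E0 BD 97.
Offset 17: leading byte 0xF0 = 11110000 → 4-byte char #6 = F0 90 90 82.
Offset 21: leading byte 0x2E = 00101110 → 1-byte char #7 = 2E.
Leading byte 0x2E = 00101110 matches 0xxxxxxx → 1-byte sequence.
Byte 1: 0x2E = 00101110, payload 0101110 (7 bits).
Concatenate: 0101110 = 0x2E (7 bits → U+002E).

U+002E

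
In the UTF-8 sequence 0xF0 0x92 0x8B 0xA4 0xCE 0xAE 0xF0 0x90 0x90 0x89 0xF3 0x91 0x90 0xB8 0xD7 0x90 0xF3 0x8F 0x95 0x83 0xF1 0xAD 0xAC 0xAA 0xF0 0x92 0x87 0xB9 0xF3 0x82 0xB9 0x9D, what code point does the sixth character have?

U+CF543

Offset 0: leading byte 0xF0 = 11110000 → 4-byte char #1 = F0 92 8B A4.
Offset 4: leading byte 0xCE = 11001110 → 2-byte char #2 = CE AE.
Offset 6: leading byte 0xF0 = 11110000 → 4-byte char #3 = F0 90 90 89.
Offset 10: leading byte 0xF3 = 11110011 → 4-byte char #4 = F3 91 90 B8.
Offset 14: leading byte 0xD7 = 11010111 → 2-byte char #5 = D7 90.
Offset 16: leading byte 0xF3 = 11110011 → 4-byte char #6 = F3 8F 95 83.
Leading byte 0xF3 = 11110011 matches 11110xxx → 4-byte sequence.
Byte 1: 0xF3 = 11110011, payload 011 (3 bits).
Byte 2: 0x8F = 10001111 (10xxxxxx ✓), payload 001111.
Byte 3: 0x95 = 10010101 (10xxxxxx ✓), payload 010101.
Byte 4: 0x83 = 10000011 (10xxxxxx ✓), payload 000011.
Concatenate: 011001111010101000011 = 0xCF543 (21 bits → U+CF543).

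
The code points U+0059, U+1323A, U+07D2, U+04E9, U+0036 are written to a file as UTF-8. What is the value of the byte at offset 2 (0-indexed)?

0x93

U+0059 → 1-byte form 59 at offsets 0–0.
U+1323A → 4-byte form F0 93 88 BA at offsets 1–4.
Offset 2 falls in char 2's range; it's byte 2 of F0 93 88 BA = 0x93.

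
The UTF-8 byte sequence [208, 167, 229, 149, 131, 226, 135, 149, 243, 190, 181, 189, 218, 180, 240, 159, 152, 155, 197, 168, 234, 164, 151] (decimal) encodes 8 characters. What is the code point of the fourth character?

U+FED7D

Offset 0: leading byte 0xD0 = 11010000 → 2-byte char #1 = D0 A7.
Offset 2: leading byte 0xE5 = 11100101 → 3-byte char #2 = E5 95 83.
Offset 5: leading byte 0xE2 = 11100010 → 3-byte char #3 = E2 87 95.
Offset 8: leading byte 0xF3 = 11110011 → 4-byte char #4 = F3 BE B5 BD.
Leading byte 0xF3 = 11110011 matches 11110xxx → 4-byte sequence.
Byte 1: 0xF3 = 11110011, payload 011 (3 bits).
Byte 2: 0xBE = 10111110 (10xxxxxx ✓), payload 111110.
Byte 3: 0xB5 = 10110101 (10xxxxxx ✓), payload 110101.
Byte 4: 0xBD = 10111101 (10xxxxxx ✓), payload 111101.
Concatenate: 011111110110101111101 = 0xFED7D (21 bits → U+FED7D).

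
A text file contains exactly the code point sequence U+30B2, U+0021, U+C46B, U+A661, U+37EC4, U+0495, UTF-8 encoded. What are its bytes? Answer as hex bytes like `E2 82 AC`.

E3 82 B2 21 EC 91 AB EA 99 A1 F0 B7 BB 84 D2 95

U+30B2: 3-byte form → E3 82 B2.
U+0021: 1-byte form → 21.
U+C46B: 3-byte form → EC 91 AB.
U+A661: 3-byte form → EA 99 A1.
U+37EC4: 4-byte form → F0 B7 BB 84.
U+0495: 2-byte form → D2 95.
Concatenated (16 bytes): E3 82 B2 21 EC 91 AB EA 99 A1 F0 B7 BB 84 D2 95.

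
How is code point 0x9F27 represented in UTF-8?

U+9F27 = 0x9F27 = 40743 decimal. In range U+0800–U+FFFF → 3-byte form: 1110xxxx 10xxxxxx 10xxxxxx.
Binary (16 bits): 1001111100100111.
Split 4+6+6: 1001 | 111100 | 100111.
Byte 1: 11101001 = 0xE9.
Byte 2: 10111100 = 0xBC.
Byte 3: 10100111 = 0xA7.

E9 BC A7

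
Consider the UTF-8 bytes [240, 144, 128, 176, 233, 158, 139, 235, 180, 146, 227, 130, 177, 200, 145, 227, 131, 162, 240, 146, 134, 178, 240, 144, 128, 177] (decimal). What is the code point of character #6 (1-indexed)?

U+30E2

Offset 0: leading byte 0xF0 = 11110000 → 4-byte char #1 = F0 90 80 B0.
Offset 4: leading byte 0xE9 = 11101001 → 3-byte char #2 = E9 9E 8B.
Offset 7: leading byte 0xEB = 11101011 → 3-byte char #3 = EB B4 92.
Offset 10: leading byte 0xE3 = 11100011 → 3-byte char #4 = E3 82 B1.
Offset 13: leading byte 0xC8 = 11001000 → 2-byte char #5 = C8 91.
Offset 15: leading byte 0xE3 = 11100011 → 3-byte char #6 = E3 83 A2.
Leading byte 0xE3 = 11100011 matches 1110xxxx → 3-byte sequence.
Byte 1: 0xE3 = 11100011, payload 0011 (4 bits).
Byte 2: 0x83 = 10000011 (10xxxxxx ✓), payload 000011.
Byte 3: 0xA2 = 10100010 (10xxxxxx ✓), payload 100010.
Concatenate: 0011000011100010 = 0x30E2 (16 bits → U+30E2).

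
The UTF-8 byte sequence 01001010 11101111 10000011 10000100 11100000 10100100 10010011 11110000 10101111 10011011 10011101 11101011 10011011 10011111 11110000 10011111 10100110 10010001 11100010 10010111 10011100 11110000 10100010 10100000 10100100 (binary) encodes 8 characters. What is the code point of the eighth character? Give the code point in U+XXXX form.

Offset 0: leading byte 0x4A = 01001010 → 1-byte char #1 = 4A.
Offset 1: leading byte 0xEF = 11101111 → 3-byte char #2 = EF 83 84.
Offset 4: leading byte 0xE0 = 11100000 → 3-byte char #3 = E0 A4 93.
Offset 7: leading byte 0xF0 = 11110000 → 4-byte char #4 = F0 AF 9B 9D.
Offset 11: leading byte 0xEB = 11101011 → 3-byte char #5 = EB 9B 9F.
Offset 14: leading byte 0xF0 = 11110000 → 4-byte char #6 = F0 9F A6 91.
Offset 18: leading byte 0xE2 = 11100010 → 3-byte char #7 = E2 97 9C.
Offset 21: leading byte 0xF0 = 11110000 → 4-byte char #8 = F0 A2 A0 A4.
Leading byte 0xF0 = 11110000 matches 11110xxx → 4-byte sequence.
Byte 1: 0xF0 = 11110000, payload 000 (3 bits).
Byte 2: 0xA2 = 10100010 (10xxxxxx ✓), payload 100010.
Byte 3: 0xA0 = 10100000 (10xxxxxx ✓), payload 100000.
Byte 4: 0xA4 = 10100100 (10xxxxxx ✓), payload 100100.
Concatenate: 000100010100000100100 = 0x22824 (21 bits → U+22824).

U+22824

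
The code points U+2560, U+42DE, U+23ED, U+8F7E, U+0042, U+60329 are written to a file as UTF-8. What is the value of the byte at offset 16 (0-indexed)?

U+2560 → 3-byte form E2 95 A0 at offsets 0–2.
U+42DE → 3-byte form E4 8B 9E at offsets 3–5.
U+23ED → 3-byte form E2 8F AD at offsets 6–8.
U+8F7E → 3-byte form E8 BD BE at offsets 9–11.
U+0042 → 1-byte form 42 at offsets 12–12.
U+60329 → 4-byte form F1 A0 8C A9 at offsets 13–16.
Offset 16 falls in char 6's range; it's byte 4 of F1 A0 8C A9 = 0xA9.

0xA9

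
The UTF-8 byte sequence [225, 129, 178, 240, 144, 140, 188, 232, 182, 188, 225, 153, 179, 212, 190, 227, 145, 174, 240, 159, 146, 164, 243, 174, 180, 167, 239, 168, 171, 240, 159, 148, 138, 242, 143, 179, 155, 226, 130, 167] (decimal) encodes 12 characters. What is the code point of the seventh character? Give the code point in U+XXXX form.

U+1F4A4

Offset 0: leading byte 0xE1 = 11100001 → 3-byte char #1 = E1 81 B2.
Offset 3: leading byte 0xF0 = 11110000 → 4-byte char #2 = F0 90 8C BC.
Offset 7: leading byte 0xE8 = 11101000 → 3-byte char #3 = E8 B6 BC.
Offset 10: leading byte 0xE1 = 11100001 → 3-byte char #4 = E1 99 B3.
Offset 13: leading byte 0xD4 = 11010100 → 2-byte char #5 = D4 BE.
Offset 15: leading byte 0xE3 = 11100011 → 3-byte char #6 = E3 91 AE.
Offset 18: leading byte 0xF0 = 11110000 → 4-byte char #7 = F0 9F 92 A4.
Leading byte 0xF0 = 11110000 matches 11110xxx → 4-byte sequence.
Byte 1: 0xF0 = 11110000, payload 000 (3 bits).
Byte 2: 0x9F = 10011111 (10xxxxxx ✓), payload 011111.
Byte 3: 0x92 = 10010010 (10xxxxxx ✓), payload 010010.
Byte 4: 0xA4 = 10100100 (10xxxxxx ✓), payload 100100.
Concatenate: 000011111010010100100 = 0x1F4A4 (21 bits → U+1F4A4).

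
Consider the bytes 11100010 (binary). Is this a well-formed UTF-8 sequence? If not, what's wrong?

invalid (sequence truncated)

Leading byte 0xE2 = 11100010 → 3-byte form, but only 1 byte is present.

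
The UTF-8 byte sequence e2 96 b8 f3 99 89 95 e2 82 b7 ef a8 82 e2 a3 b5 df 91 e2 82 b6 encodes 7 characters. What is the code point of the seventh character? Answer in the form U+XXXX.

U+20B6

Offset 0: leading byte 0xE2 = 11100010 → 3-byte char #1 = E2 96 B8.
Offset 3: leading byte 0xF3 = 11110011 → 4-byte char #2 = F3 99 89 95.
Offset 7: leading byte 0xE2 = 11100010 → 3-byte char #3 = E2 82 B7.
Offset 10: leading byte 0xEF = 11101111 → 3-byte char #4 = EF A8 82.
Offset 13: leading byte 0xE2 = 11100010 → 3-byte char #5 = E2 A3 B5.
Offset 16: leading byte 0xDF = 11011111 → 2-byte char #6 = DF 91.
Offset 18: leading byte 0xE2 = 11100010 → 3-byte char #7 = E2 82 B6.
Leading byte 0xE2 = 11100010 matches 1110xxxx → 3-byte sequence.
Byte 1: 0xE2 = 11100010, payload 0010 (4 bits).
Byte 2: 0x82 = 10000010 (10xxxxxx ✓), payload 000010.
Byte 3: 0xB6 = 10110110 (10xxxxxx ✓), payload 110110.
Concatenate: 0010000010110110 = 0x20B6 (16 bits → U+20B6).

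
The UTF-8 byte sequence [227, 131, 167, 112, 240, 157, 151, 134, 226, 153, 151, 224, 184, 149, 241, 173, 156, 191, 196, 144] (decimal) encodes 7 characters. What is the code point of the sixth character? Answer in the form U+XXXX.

U+6D73F

Offset 0: leading byte 0xE3 = 11100011 → 3-byte char #1 = E3 83 A7.
Offset 3: leading byte 0x70 = 01110000 → 1-byte char #2 = 70.
Offset 4: leading byte 0xF0 = 11110000 → 4-byte char #3 = F0 9D 97 86.
Offset 8: leading byte 0xE2 = 11100010 → 3-byte char #4 = E2 99 97.
Offset 11: leading byte 0xE0 = 11100000 → 3-byte char #5 = E0 B8 95.
Offset 14: leading byte 0xF1 = 11110001 → 4-byte char #6 = F1 AD 9C BF.
Leading byte 0xF1 = 11110001 matches 11110xxx → 4-byte sequence.
Byte 1: 0xF1 = 11110001, payload 001 (3 bits).
Byte 2: 0xAD = 10101101 (10xxxxxx ✓), payload 101101.
Byte 3: 0x9C = 10011100 (10xxxxxx ✓), payload 011100.
Byte 4: 0xBF = 10111111 (10xxxxxx ✓), payload 111111.
Concatenate: 001101101011100111111 = 0x6D73F (21 bits → U+6D73F).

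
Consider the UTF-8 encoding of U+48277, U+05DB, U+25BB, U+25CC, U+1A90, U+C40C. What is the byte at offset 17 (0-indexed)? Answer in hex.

U+48277 → 4-byte form F1 88 89 B7 at offsets 0–3.
U+05DB → 2-byte form D7 9B at offsets 4–5.
U+25BB → 3-byte form E2 96 BB at offsets 6–8.
U+25CC → 3-byte form E2 97 8C at offsets 9–11.
U+1A90 → 3-byte form E1 AA 90 at offsets 12–14.
U+C40C → 3-byte form EC 90 8C at offsets 15–17.
Offset 17 falls in char 6's range; it's byte 3 of EC 90 8C = 0x8C.

0x8C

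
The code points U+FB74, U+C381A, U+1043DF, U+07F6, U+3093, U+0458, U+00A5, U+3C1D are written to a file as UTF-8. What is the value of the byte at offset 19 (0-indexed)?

U+FB74 → 3-byte form EF AD B4 at offsets 0–2.
U+C381A → 4-byte form F3 83 A0 9A at offsets 3–6.
U+1043DF → 4-byte form F4 84 8F 9F at offsets 7–10.
U+07F6 → 2-byte form DF B6 at offsets 11–12.
U+3093 → 3-byte form E3 82 93 at offsets 13–15.
U+0458 → 2-byte form D1 98 at offsets 16–17.
U+00A5 → 2-byte form C2 A5 at offsets 18–19.
Offset 19 falls in char 7's range; it's byte 2 of C2 A5 = 0xA5.

0xA5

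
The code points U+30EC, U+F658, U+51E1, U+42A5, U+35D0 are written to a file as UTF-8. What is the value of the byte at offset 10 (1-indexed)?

0xE4

1-indexed offset 10 is 0-indexed offset 9.
U+30EC → 3-byte form E3 83 AC at offsets 0–2.
U+F658 → 3-byte form EF 99 98 at offsets 3–5.
U+51E1 → 3-byte form E5 87 A1 at offsets 6–8.
U+42A5 → 3-byte form E4 8A A5 at offsets 9–11.
Offset 9 falls in char 4's range; it's byte 1 of E4 8A A5 = 0xE4.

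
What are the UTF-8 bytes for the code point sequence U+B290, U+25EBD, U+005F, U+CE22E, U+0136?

U+B290: 3-byte form → EB 8A 90.
U+25EBD: 4-byte form → F0 A5 BA BD.
U+005F: 1-byte form → 5F.
U+CE22E: 4-byte form → F3 8E 88 AE.
U+0136: 2-byte form → C4 B6.
Concatenated (14 bytes): EB 8A 90 F0 A5 BA BD 5F F3 8E 88 AE C4 B6.

EB 8A 90 F0 A5 BA BD 5F F3 8E 88 AE C4 B6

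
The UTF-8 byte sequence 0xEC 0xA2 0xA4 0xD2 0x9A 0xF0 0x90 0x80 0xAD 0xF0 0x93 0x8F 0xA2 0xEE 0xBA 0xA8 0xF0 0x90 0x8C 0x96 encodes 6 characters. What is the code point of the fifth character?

Offset 0: leading byte 0xEC = 11101100 → 3-byte char #1 = EC A2 A4.
Offset 3: leading byte 0xD2 = 11010010 → 2-byte char #2 = D2 9A.
Offset 5: leading byte 0xF0 = 11110000 → 4-byte char #3 = F0 90 80 AD.
Offset 9: leading byte 0xF0 = 11110000 → 4-byte char #4 = F0 93 8F A2.
Offset 13: leading byte 0xEE = 11101110 → 3-byte char #5 = EE BA A8.
Leading byte 0xEE = 11101110 matches 1110xxxx → 3-byte sequence.
Byte 1: 0xEE = 11101110, payload 1110 (4 bits).
Byte 2: 0xBA = 10111010 (10xxxxxx ✓), payload 111010.
Byte 3: 0xA8 = 10101000 (10xxxxxx ✓), payload 101000.
Concatenate: 1110111010101000 = 0xEEA8 (16 bits → U+EEA8).

U+EEA8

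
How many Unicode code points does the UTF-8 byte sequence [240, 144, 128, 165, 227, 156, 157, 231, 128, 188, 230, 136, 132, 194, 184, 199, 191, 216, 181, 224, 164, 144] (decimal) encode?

Byte at offset 0: 0xF0 = 11110000 → 4-byte char (#1). Advance 4.
Byte at offset 4: 0xE3 = 11100011 → 3-byte char (#2). Advance 3.
Byte at offset 7: 0xE7 = 11100111 → 3-byte char (#3). Advance 3.
Byte at offset 10: 0xE6 = 11100110 → 3-byte char (#4). Advance 3.
Byte at offset 13: 0xC2 = 11000010 → 2-byte char (#5). Advance 2.
Byte at offset 15: 0xC7 = 11000111 → 2-byte char (#6). Advance 2.
Byte at offset 17: 0xD8 = 11011000 → 2-byte char (#7). Advance 2.
Byte at offset 19: 0xE0 = 11100000 → 3-byte char (#8). Advance 3.
Reached end at offset 22 after 8 code points.

8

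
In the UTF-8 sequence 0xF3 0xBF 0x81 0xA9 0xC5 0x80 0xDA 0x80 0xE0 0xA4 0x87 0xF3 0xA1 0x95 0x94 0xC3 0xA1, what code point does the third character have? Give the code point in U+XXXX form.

Offset 0: leading byte 0xF3 = 11110011 → 4-byte char #1 = F3 BF 81 A9.
Offset 4: leading byte 0xC5 = 11000101 → 2-byte char #2 = C5 80.
Offset 6: leading byte 0xDA = 11011010 → 2-byte char #3 = DA 80.
Leading byte 0xDA = 11011010 matches 110xxxxx → 2-byte sequence.
Byte 1: 0xDA = 11011010, payload 11010 (5 bits).
Byte 2: 0x80 = 10000000 (10xxxxxx ✓), payload 000000.
Concatenate: 11010000000 = 0x680 (11 bits → U+0680).

U+0680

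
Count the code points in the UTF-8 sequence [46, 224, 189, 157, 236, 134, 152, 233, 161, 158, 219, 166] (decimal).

5

Byte at offset 0: 0x2E = 00101110 → 1-byte char (#1). Advance 1.
Byte at offset 1: 0xE0 = 11100000 → 3-byte char (#2). Advance 3.
Byte at offset 4: 0xEC = 11101100 → 3-byte char (#3). Advance 3.
Byte at offset 7: 0xE9 = 11101001 → 3-byte char (#4). Advance 3.
Byte at offset 10: 0xDB = 11011011 → 2-byte char (#5). Advance 2.
Reached end at offset 12 after 5 code points.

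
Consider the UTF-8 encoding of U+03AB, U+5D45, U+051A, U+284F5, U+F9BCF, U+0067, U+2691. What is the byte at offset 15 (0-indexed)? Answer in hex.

U+03AB → 2-byte form CE AB at offsets 0–1.
U+5D45 → 3-byte form E5 B5 85 at offsets 2–4.
U+051A → 2-byte form D4 9A at offsets 5–6.
U+284F5 → 4-byte form F0 A8 93 B5 at offsets 7–10.
U+F9BCF → 4-byte form F3 B9 AF 8F at offsets 11–14.
U+0067 → 1-byte form 67 at offsets 15–15.
Offset 15 falls in char 6's range; it's byte 1 of 67 = 0x67.

0x67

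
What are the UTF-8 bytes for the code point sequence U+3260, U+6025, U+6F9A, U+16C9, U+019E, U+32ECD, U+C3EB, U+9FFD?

E3 89 A0 E6 80 A5 E6 BE 9A E1 9B 89 C6 9E F0 B2 BB 8D EC 8F AB E9 BF BD

U+3260: 3-byte form → E3 89 A0.
U+6025: 3-byte form → E6 80 A5.
U+6F9A: 3-byte form → E6 BE 9A.
U+16C9: 3-byte form → E1 9B 89.
U+019E: 2-byte form → C6 9E.
U+32ECD: 4-byte form → F0 B2 BB 8D.
U+C3EB: 3-byte form → EC 8F AB.
U+9FFD: 3-byte form → E9 BF BD.
Concatenated (24 bytes): E3 89 A0 E6 80 A5 E6 BE 9A E1 9B 89 C6 9E F0 B2 BB 8D EC 8F AB E9 BF BD.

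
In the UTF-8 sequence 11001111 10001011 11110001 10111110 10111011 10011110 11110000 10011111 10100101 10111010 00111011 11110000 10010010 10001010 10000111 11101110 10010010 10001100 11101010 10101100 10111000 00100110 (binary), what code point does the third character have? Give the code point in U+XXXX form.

Offset 0: leading byte 0xCF = 11001111 → 2-byte char #1 = CF 8B.
Offset 2: leading byte 0xF1 = 11110001 → 4-byte char #2 = F1 BE BB 9E.
Offset 6: leading byte 0xF0 = 11110000 → 4-byte char #3 = F0 9F A5 BA.
Leading byte 0xF0 = 11110000 matches 11110xxx → 4-byte sequence.
Byte 1: 0xF0 = 11110000, payload 000 (3 bits).
Byte 2: 0x9F = 10011111 (10xxxxxx ✓), payload 011111.
Byte 3: 0xA5 = 10100101 (10xxxxxx ✓), payload 100101.
Byte 4: 0xBA = 10111010 (10xxxxxx ✓), payload 111010.
Concatenate: 000011111100101111010 = 0x1F97A (21 bits → U+1F97A).

U+1F97A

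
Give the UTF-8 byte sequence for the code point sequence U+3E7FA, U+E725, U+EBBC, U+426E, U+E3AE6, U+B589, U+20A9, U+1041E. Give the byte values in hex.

F0 BE 9F BA EE 9C A5 EE AE BC E4 89 AE F3 A3 AB A6 EB 96 89 E2 82 A9 F0 90 90 9E

U+3E7FA: 4-byte form → F0 BE 9F BA.
U+E725: 3-byte form → EE 9C A5.
U+EBBC: 3-byte form → EE AE BC.
U+426E: 3-byte form → E4 89 AE.
U+E3AE6: 4-byte form → F3 A3 AB A6.
U+B589: 3-byte form → EB 96 89.
U+20A9: 3-byte form → E2 82 A9.
U+1041E: 4-byte form → F0 90 90 9E.
Concatenated (27 bytes): F0 BE 9F BA EE 9C A5 EE AE BC E4 89 AE F3 A3 AB A6 EB 96 89 E2 82 A9 F0 90 90 9E.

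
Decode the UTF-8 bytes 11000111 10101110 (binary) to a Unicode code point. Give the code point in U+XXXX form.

U+01EE

Leading byte 0xC7 = 11000111 matches 110xxxxx → 2-byte sequence.
Byte 1: 0xC7 = 11000111, payload 00111 (5 bits).
Byte 2: 0xAE = 10101110 (10xxxxxx ✓), payload 101110.
Concatenate: 00111101110 = 0x1EE (11 bits → U+01EE).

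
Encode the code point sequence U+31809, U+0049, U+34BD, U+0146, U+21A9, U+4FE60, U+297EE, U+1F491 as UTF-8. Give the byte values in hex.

F0 B1 A0 89 49 E3 92 BD C5 86 E2 86 A9 F1 8F B9 A0 F0 A9 9F AE F0 9F 92 91

U+31809: 4-byte form → F0 B1 A0 89.
U+0049: 1-byte form → 49.
U+34BD: 3-byte form → E3 92 BD.
U+0146: 2-byte form → C5 86.
U+21A9: 3-byte form → E2 86 A9.
U+4FE60: 4-byte form → F1 8F B9 A0.
U+297EE: 4-byte form → F0 A9 9F AE.
U+1F491: 4-byte form → F0 9F 92 91.
Concatenated (25 bytes): F0 B1 A0 89 49 E3 92 BD C5 86 E2 86 A9 F1 8F B9 A0 F0 A9 9F AE F0 9F 92 91.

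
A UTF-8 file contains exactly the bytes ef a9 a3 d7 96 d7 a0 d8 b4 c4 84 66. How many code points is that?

Byte at offset 0: 0xEF = 11101111 → 3-byte char (#1). Advance 3.
Byte at offset 3: 0xD7 = 11010111 → 2-byte char (#2). Advance 2.
Byte at offset 5: 0xD7 = 11010111 → 2-byte char (#3). Advance 2.
Byte at offset 7: 0xD8 = 11011000 → 2-byte char (#4). Advance 2.
Byte at offset 9: 0xC4 = 11000100 → 2-byte char (#5). Advance 2.
Byte at offset 11: 0x66 = 01100110 → 1-byte char (#6). Advance 1.
Reached end at offset 12 after 6 code points.

6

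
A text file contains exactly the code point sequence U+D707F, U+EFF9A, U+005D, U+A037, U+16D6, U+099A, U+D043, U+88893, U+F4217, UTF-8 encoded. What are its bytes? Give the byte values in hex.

U+D707F: 4-byte form → F3 97 81 BF.
U+EFF9A: 4-byte form → F3 AF BE 9A.
U+005D: 1-byte form → 5D.
U+A037: 3-byte form → EA 80 B7.
U+16D6: 3-byte form → E1 9B 96.
U+099A: 3-byte form → E0 A6 9A.
U+D043: 3-byte form → ED 81 83.
U+88893: 4-byte form → F2 88 A2 93.
U+F4217: 4-byte form → F3 B4 88 97.
Concatenated (29 bytes): F3 97 81 BF F3 AF BE 9A 5D EA 80 B7 E1 9B 96 E0 A6 9A ED 81 83 F2 88 A2 93 F3 B4 88 97.

F3 97 81 BF F3 AF BE 9A 5D EA 80 B7 E1 9B 96 E0 A6 9A ED 81 83 F2 88 A2 93 F3 B4 88 97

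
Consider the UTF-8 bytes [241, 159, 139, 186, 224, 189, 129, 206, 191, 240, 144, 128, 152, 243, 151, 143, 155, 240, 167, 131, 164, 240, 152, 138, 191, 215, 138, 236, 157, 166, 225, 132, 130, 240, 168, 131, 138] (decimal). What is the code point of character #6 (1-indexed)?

Offset 0: leading byte 0xF1 = 11110001 → 4-byte char #1 = F1 9F 8B BA.
Offset 4: leading byte 0xE0 = 11100000 → 3-byte char #2 = E0 BD 81.
Offset 7: leading byte 0xCE = 11001110 → 2-byte char #3 = CE BF.
Offset 9: leading byte 0xF0 = 11110000 → 4-byte char #4 = F0 90 80 98.
Offset 13: leading byte 0xF3 = 11110011 → 4-byte char #5 = F3 97 8F 9B.
Offset 17: leading byte 0xF0 = 11110000 → 4-byte char #6 = F0 A7 83 A4.
Leading byte 0xF0 = 11110000 matches 11110xxx → 4-byte sequence.
Byte 1: 0xF0 = 11110000, payload 000 (3 bits).
Byte 2: 0xA7 = 10100111 (10xxxxxx ✓), payload 100111.
Byte 3: 0x83 = 10000011 (10xxxxxx ✓), payload 000011.
Byte 4: 0xA4 = 10100100 (10xxxxxx ✓), payload 100100.
Concatenate: 000100111000011100100 = 0x270E4 (21 bits → U+270E4).

U+270E4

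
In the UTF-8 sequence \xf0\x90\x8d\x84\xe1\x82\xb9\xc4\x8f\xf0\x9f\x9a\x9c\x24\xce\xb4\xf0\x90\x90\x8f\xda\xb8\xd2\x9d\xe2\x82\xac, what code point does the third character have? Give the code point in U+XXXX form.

U+010F

Offset 0: leading byte 0xF0 = 11110000 → 4-byte char #1 = F0 90 8D 84.
Offset 4: leading byte 0xE1 = 11100001 → 3-byte char #2 = E1 82 B9.
Offset 7: leading byte 0xC4 = 11000100 → 2-byte char #3 = C4 8F.
Leading byte 0xC4 = 11000100 matches 110xxxxx → 2-byte sequence.
Byte 1: 0xC4 = 11000100, payload 00100 (5 bits).
Byte 2: 0x8F = 10001111 (10xxxxxx ✓), payload 001111.
Concatenate: 00100001111 = 0x10F (11 bits → U+010F).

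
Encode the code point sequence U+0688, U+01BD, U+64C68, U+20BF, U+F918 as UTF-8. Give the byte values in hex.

U+0688: 2-byte form → DA 88.
U+01BD: 2-byte form → C6 BD.
U+64C68: 4-byte form → F1 A4 B1 A8.
U+20BF: 3-byte form → E2 82 BF.
U+F918: 3-byte form → EF A4 98.
Concatenated (14 bytes): DA 88 C6 BD F1 A4 B1 A8 E2 82 BF EF A4 98.

DA 88 C6 BD F1 A4 B1 A8 E2 82 BF EF A4 98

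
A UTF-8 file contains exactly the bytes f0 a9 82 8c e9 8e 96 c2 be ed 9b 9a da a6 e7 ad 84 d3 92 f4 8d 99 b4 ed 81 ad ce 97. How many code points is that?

Byte at offset 0: 0xF0 = 11110000 → 4-byte char (#1). Advance 4.
Byte at offset 4: 0xE9 = 11101001 → 3-byte char (#2). Advance 3.
Byte at offset 7: 0xC2 = 11000010 → 2-byte char (#3). Advance 2.
Byte at offset 9: 0xED = 11101101 → 3-byte char (#4). Advance 3.
Byte at offset 12: 0xDA = 11011010 → 2-byte char (#5). Advance 2.
Byte at offset 14: 0xE7 = 11100111 → 3-byte char (#6). Advance 3.
Byte at offset 17: 0xD3 = 11010011 → 2-byte char (#7). Advance 2.
Byte at offset 19: 0xF4 = 11110100 → 4-byte char (#8). Advance 4.
Byte at offset 23: 0xED = 11101101 → 3-byte char (#9). Advance 3.
Byte at offset 26: 0xCE = 11001110 → 2-byte char (#10). Advance 2.
Reached end at offset 28 after 10 code points.

10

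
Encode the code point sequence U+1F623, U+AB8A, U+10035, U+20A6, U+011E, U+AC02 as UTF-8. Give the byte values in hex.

U+1F623: 4-byte form → F0 9F 98 A3.
U+AB8A: 3-byte form → EA AE 8A.
U+10035: 4-byte form → F0 90 80 B5.
U+20A6: 3-byte form → E2 82 A6.
U+011E: 2-byte form → C4 9E.
U+AC02: 3-byte form → EA B0 82.
Concatenated (19 bytes): F0 9F 98 A3 EA AE 8A F0 90 80 B5 E2 82 A6 C4 9E EA B0 82.

F0 9F 98 A3 EA AE 8A F0 90 80 B5 E2 82 A6 C4 9E EA B0 82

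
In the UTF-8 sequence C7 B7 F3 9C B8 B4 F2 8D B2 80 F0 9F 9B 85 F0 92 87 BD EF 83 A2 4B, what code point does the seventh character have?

U+004B

Offset 0: leading byte 0xC7 = 11000111 → 2-byte char #1 = C7 B7.
Offset 2: leading byte 0xF3 = 11110011 → 4-byte char #2 = F3 9C B8 B4.
Offset 6: leading byte 0xF2 = 11110010 → 4-byte char #3 = F2 8D B2 80.
Offset 10: leading byte 0xF0 = 11110000 → 4-byte char #4 = F0 9F 9B 85.
Offset 14: leading byte 0xF0 = 11110000 → 4-byte char #5 = F0 92 87 BD.
Offset 18: leading byte 0xEF = 11101111 → 3-byte char #6 = EF 83 A2.
Offset 21: leading byte 0x4B = 01001011 → 1-byte char #7 = 4B.
Leading byte 0x4B = 01001011 matches 0xxxxxxx → 1-byte sequence.
Byte 1: 0x4B = 01001011, payload 1001011 (7 bits).
Concatenate: 1001011 = 0x4B (7 bits → U+004B).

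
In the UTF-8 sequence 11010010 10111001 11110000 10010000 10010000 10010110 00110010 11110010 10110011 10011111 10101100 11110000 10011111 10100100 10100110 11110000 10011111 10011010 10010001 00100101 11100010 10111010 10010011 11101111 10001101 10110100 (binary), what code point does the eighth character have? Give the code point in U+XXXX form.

U+2E93

Offset 0: leading byte 0xD2 = 11010010 → 2-byte char #1 = D2 B9.
Offset 2: leading byte 0xF0 = 11110000 → 4-byte char #2 = F0 90 90 96.
Offset 6: leading byte 0x32 = 00110010 → 1-byte char #3 = 32.
Offset 7: leading byte 0xF2 = 11110010 → 4-byte char #4 = F2 B3 9F AC.
Offset 11: leading byte 0xF0 = 11110000 → 4-byte char #5 = F0 9F A4 A6.
Offset 15: leading byte 0xF0 = 11110000 → 4-byte char #6 = F0 9F 9A 91.
Offset 19: leading byte 0x25 = 00100101 → 1-byte char #7 = 25.
Offset 20: leading byte 0xE2 = 11100010 → 3-byte char #8 = E2 BA 93.
Leading byte 0xE2 = 11100010 matches 1110xxxx → 3-byte sequence.
Byte 1: 0xE2 = 11100010, payload 0010 (4 bits).
Byte 2: 0xBA = 10111010 (10xxxxxx ✓), payload 111010.
Byte 3: 0x93 = 10010011 (10xxxxxx ✓), payload 010011.
Concatenate: 0010111010010011 = 0x2E93 (16 bits → U+2E93).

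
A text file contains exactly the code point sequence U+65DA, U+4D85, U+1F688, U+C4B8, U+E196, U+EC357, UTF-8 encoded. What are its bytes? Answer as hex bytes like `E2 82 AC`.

U+65DA: 3-byte form → E6 97 9A.
U+4D85: 3-byte form → E4 B6 85.
U+1F688: 4-byte form → F0 9F 9A 88.
U+C4B8: 3-byte form → EC 92 B8.
U+E196: 3-byte form → EE 86 96.
U+EC357: 4-byte form → F3 AC 8D 97.
Concatenated (20 bytes): E6 97 9A E4 B6 85 F0 9F 9A 88 EC 92 B8 EE 86 96 F3 AC 8D 97.

E6 97 9A E4 B6 85 F0 9F 9A 88 EC 92 B8 EE 86 96 F3 AC 8D 97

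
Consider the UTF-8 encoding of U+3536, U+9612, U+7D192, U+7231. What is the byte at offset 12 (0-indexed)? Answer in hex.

0xB1

U+3536 → 3-byte form E3 94 B6 at offsets 0–2.
U+9612 → 3-byte form E9 98 92 at offsets 3–5.
U+7D192 → 4-byte form F1 BD 86 92 at offsets 6–9.
U+7231 → 3-byte form E7 88 B1 at offsets 10–12.
Offset 12 falls in char 4's range; it's byte 3 of E7 88 B1 = 0xB1.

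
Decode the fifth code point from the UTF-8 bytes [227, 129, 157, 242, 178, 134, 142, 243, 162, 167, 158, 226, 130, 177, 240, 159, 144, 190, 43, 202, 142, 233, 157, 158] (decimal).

Offset 0: leading byte 0xE3 = 11100011 → 3-byte char #1 = E3 81 9D.
Offset 3: leading byte 0xF2 = 11110010 → 4-byte char #2 = F2 B2 86 8E.
Offset 7: leading byte 0xF3 = 11110011 → 4-byte char #3 = F3 A2 A7 9E.
Offset 11: leading byte 0xE2 = 11100010 → 3-byte char #4 = E2 82 B1.
Offset 14: leading byte 0xF0 = 11110000 → 4-byte char #5 = F0 9F 90 BE.
Leading byte 0xF0 = 11110000 matches 11110xxx → 4-byte sequence.
Byte 1: 0xF0 = 11110000, payload 000 (3 bits).
Byte 2: 0x9F = 10011111 (10xxxxxx ✓), payload 011111.
Byte 3: 0x90 = 10010000 (10xxxxxx ✓), payload 010000.
Byte 4: 0xBE = 10111110 (10xxxxxx ✓), payload 111110.
Concatenate: 000011111010000111110 = 0x1F43E (21 bits → U+1F43E).

U+1F43E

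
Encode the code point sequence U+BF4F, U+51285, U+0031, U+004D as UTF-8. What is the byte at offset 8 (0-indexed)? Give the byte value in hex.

0x4D

U+BF4F → 3-byte form EB BD 8F at offsets 0–2.
U+51285 → 4-byte form F1 91 8A 85 at offsets 3–6.
U+0031 → 1-byte form 31 at offsets 7–7.
U+004D → 1-byte form 4D at offsets 8–8.
Offset 8 falls in char 4's range; it's byte 1 of 4D = 0x4D.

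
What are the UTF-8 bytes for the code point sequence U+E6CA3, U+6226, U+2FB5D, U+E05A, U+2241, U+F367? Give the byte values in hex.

F3 A6 B2 A3 E6 88 A6 F0 AF AD 9D EE 81 9A E2 89 81 EF 8D A7

U+E6CA3: 4-byte form → F3 A6 B2 A3.
U+6226: 3-byte form → E6 88 A6.
U+2FB5D: 4-byte form → F0 AF AD 9D.
U+E05A: 3-byte form → EE 81 9A.
U+2241: 3-byte form → E2 89 81.
U+F367: 3-byte form → EF 8D A7.
Concatenated (20 bytes): F3 A6 B2 A3 E6 88 A6 F0 AF AD 9D EE 81 9A E2 89 81 EF 8D A7.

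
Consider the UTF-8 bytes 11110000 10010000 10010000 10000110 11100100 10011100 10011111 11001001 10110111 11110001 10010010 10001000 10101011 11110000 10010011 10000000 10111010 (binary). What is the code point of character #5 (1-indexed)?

Offset 0: leading byte 0xF0 = 11110000 → 4-byte char #1 = F0 90 90 86.
Offset 4: leading byte 0xE4 = 11100100 → 3-byte char #2 = E4 9C 9F.
Offset 7: leading byte 0xC9 = 11001001 → 2-byte char #3 = C9 B7.
Offset 9: leading byte 0xF1 = 11110001 → 4-byte char #4 = F1 92 88 AB.
Offset 13: leading byte 0xF0 = 11110000 → 4-byte char #5 = F0 93 80 BA.
Leading byte 0xF0 = 11110000 matches 11110xxx → 4-byte sequence.
Byte 1: 0xF0 = 11110000, payload 000 (3 bits).
Byte 2: 0x93 = 10010011 (10xxxxxx ✓), payload 010011.
Byte 3: 0x80 = 10000000 (10xxxxxx ✓), payload 000000.
Byte 4: 0xBA = 10111010 (10xxxxxx ✓), payload 111010.
Concatenate: 000010011000000111010 = 0x1303A (21 bits → U+1303A).

U+1303A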